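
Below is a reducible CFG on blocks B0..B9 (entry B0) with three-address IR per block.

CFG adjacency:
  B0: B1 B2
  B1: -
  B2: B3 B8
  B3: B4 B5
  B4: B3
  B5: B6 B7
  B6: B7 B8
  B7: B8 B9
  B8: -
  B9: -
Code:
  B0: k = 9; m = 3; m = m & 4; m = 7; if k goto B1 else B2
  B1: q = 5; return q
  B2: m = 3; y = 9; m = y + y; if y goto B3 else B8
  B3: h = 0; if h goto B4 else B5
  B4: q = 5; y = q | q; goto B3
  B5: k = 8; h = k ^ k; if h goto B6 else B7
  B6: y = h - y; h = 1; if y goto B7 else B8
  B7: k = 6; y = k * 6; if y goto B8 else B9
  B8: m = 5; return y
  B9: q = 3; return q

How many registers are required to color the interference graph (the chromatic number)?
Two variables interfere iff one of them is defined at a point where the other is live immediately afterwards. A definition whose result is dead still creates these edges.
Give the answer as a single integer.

Answer: 3

Analysis:
Block summaries:
  B0: {k,m} / ∅
  B1: {q} / ∅
  B2: {m,y} / ∅
  B3: {h} / ∅
  B4: {q,y} / ∅
  B5: {h,k} / ∅
  B6: {h,y} / {h,y}
  B7: {k,y} / ∅
  B8: {m} / {y}
  B9: {q} / ∅

Liveness:
  B0: in=∅ out=∅
  B1: in=∅ out=∅
  B2: in=∅ out={y}
  B3: in={y} out={y}
  B4: in=∅ out={y}
  B5: in={y} out={h,y}
  B6: in={h,y} out={y}
  B7: in=∅ out={y}
  B8: in={y} out=∅
  B9: in=∅ out=∅

Interfere edges:
  h — {y}
  k — {m,y}
  m — {k,y}
  q — ∅
  y — {h,k,m}

Chromatic number:
  lower bound: {k,m,y} mutually conflict ⇒ χ ≥ 3
  assign h→r1 k→r1 m→r2 q→r0 y→r0 — no edge inside a register ⇒ χ ≤ 3
  χ = 3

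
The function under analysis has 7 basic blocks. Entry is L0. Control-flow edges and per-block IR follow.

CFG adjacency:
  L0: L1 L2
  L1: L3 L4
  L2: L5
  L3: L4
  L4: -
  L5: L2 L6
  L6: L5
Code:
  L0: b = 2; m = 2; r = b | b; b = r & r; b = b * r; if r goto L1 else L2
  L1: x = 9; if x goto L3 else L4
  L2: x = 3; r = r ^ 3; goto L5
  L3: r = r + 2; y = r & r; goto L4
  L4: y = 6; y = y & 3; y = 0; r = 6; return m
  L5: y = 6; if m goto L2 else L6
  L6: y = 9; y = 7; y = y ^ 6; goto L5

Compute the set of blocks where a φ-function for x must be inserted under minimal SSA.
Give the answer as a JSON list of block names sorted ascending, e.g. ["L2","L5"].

idom tree: L1←L0 L2←L0 L3←L1 L4←L1 L5←L2 L6←L5
Dom∩ at merges:
  L2: preds {L0,L5}: {L0} ∩ {L0,L2,L5} = {L0}; idom=L0
  L4: preds {L1,L3}: {L0,L1} ∩ {L0,L1,L3} = {L0,L1}; idom=L1
  L5: preds {L2,L6}: {L0,L2} ∩ {L0,L2,L5,L6} = {L0,L2}; idom=L2

DF walk-up:
  join L2 pred L0: · stop@L0
  join L2 pred L5: L5→L2 stop@L0
  join L4 pred L1: · stop@L1
  join L4 pred L3: L3 stop@L1
  join L5 pred L2: · stop@L2
  join L5 pred L6: L6→L5 stop@L2
  L0 → ∅
  L1 → ∅
  L2 → {L2}
  L3 → {L4}
  L4 → ∅
  L5 → {L2,L5}
  L6 → {L5}

φ for x: defs {L1,L2}
  DF⁺ = {L2}

Answer: ["L2"]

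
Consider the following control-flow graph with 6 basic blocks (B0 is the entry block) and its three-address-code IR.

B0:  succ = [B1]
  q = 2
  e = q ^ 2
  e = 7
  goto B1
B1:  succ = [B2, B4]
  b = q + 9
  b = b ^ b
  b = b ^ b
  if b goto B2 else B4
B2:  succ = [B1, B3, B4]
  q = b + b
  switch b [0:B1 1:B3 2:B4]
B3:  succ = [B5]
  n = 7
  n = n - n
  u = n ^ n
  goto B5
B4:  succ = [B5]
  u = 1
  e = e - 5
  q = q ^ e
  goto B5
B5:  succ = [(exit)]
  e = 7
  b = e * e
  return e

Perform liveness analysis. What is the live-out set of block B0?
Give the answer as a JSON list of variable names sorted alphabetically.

def/use:
  B0: {e,q} / ∅
  B1: {b} / {q}
  B2: {q} / {b}
  B3: {n,u} / ∅
  B4: {e,q,u} / {e,q}
  B5: {b,e} / ∅

Backward fixpoint:
  B0: in=∅ out={e,q}
  B1: in={e,q} out={b,e,q}
  B2: in={b,e} out={e,q}
  B3: in=∅ out=∅
  B4: in={e,q} out=∅
  B5: in=∅ out=∅

live-out(B0) = ["e", "q"]

Answer: ["e", "q"]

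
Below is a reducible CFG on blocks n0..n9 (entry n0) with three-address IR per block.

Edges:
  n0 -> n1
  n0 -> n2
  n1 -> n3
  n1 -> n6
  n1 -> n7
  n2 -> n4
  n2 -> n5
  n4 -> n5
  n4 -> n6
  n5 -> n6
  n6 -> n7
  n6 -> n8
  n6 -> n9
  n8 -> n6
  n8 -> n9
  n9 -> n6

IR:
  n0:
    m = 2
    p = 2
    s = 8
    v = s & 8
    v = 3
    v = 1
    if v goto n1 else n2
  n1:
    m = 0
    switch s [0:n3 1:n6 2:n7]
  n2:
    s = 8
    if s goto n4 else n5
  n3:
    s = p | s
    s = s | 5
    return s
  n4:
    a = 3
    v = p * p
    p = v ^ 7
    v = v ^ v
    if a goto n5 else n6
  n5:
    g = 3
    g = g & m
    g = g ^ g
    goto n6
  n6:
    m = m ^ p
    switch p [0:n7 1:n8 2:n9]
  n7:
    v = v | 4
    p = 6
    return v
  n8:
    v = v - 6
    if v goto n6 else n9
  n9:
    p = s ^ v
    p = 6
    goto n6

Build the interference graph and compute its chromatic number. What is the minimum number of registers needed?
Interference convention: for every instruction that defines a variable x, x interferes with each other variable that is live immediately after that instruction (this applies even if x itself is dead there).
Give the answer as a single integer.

Block summaries:
  n0 def {m,p,s,v} use ∅
  n1 def {m} use {s}
  n2 def {s} use ∅
  n3 def {s} use {p,s}
  n4 def {a,p,v} use {p}
  n5 def {g} use {m}
  n6 def {m} use {m,p}
  n7 def {p,v} use {v}
  n8 def {v} use {v}
  n9 def {p} use {s,v}

Liveness:
  live n0: ∅→{m,p,s,v}
  live n1: {p,s,v}→{m,p,s,v}
  live n2: {m,p,v}→{m,p,s,v}
  live n3: {p,s}→∅
  live n4: {m,p,s}→{m,p,s,v}
  live n5: {m,p,s,v}→{m,p,s,v}
  live n6: {m,p,s,v}→{m,p,s,v}
  live n7: {v}→∅
  live n8: {m,p,s,v}→{m,p,s,v}
  live n9: {m,s,v}→{m,p,s,v}

Interference:
  a↔{m,p,s,v}
  g↔{m,p,s,v}
  m↔{a,g,p,s,v}
  p↔{a,g,m,s,v}
  s↔{a,g,m,p,v}
  v↔{a,g,m,p,s}

Registers:
  {a,m,p,s,v} pairwise interfere (5-clique) ⇒ χ ≥ 5
  assign a→c4 g→c4 m→c0 p→c1 s→c2 v→c3 — no edge inside a register ⇒ χ ≤ 5
  χ = 5

Answer: 5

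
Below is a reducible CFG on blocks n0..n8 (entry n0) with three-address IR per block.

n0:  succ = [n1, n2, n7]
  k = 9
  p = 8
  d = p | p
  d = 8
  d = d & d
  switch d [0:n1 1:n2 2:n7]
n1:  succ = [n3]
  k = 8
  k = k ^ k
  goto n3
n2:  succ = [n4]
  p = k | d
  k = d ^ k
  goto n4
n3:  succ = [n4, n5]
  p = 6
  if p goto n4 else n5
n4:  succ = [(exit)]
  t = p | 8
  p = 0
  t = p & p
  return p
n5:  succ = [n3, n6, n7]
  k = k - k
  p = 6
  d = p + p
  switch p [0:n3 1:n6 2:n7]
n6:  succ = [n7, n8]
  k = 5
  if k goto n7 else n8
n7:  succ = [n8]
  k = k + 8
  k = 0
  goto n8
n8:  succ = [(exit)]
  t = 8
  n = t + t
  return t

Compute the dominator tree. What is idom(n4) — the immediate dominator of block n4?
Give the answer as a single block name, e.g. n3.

idom tree: n1←n0 n2←n0 n3←n1 n4←n0 n5←n3 n6←n5 n7←n0 n8←n0
Dom∩ at merges:
  n3: preds {n1,n5}: {n0,n1} ∩ {n0,n1,n3,n5} = {n0,n1}; idom=n1
  n4: preds {n2,n3}: {n0,n2} ∩ {n0,n1,n3} = {n0}; idom=n0
  n7: preds {n0,n5,n6}: {n0} ∩ {n0,n1,n3,n5} ∩ {n0,n1,n3,n5,n6} = {n0}; idom=n0
  n8: preds {n6,n7}: {n0,n1,n3,n5,n6} ∩ {n0,n7} = {n0}; idom=n0

idom(n4) = n0

Answer: n0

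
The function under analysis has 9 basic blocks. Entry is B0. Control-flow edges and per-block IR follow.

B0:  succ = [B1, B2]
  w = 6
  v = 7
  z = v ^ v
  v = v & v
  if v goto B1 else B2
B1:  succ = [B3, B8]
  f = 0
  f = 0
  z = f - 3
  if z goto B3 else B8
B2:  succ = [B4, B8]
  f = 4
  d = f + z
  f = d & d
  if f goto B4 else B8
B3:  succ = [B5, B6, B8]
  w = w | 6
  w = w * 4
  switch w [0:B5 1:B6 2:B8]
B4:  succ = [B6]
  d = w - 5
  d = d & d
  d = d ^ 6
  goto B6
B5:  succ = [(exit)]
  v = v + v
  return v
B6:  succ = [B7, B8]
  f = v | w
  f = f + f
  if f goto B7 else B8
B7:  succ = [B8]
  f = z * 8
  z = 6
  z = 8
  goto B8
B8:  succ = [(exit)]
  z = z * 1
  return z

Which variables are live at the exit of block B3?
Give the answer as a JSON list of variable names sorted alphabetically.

Answer: ["v", "w", "z"]

Working:
Block summaries:
  B0 def {v,w,z} use ∅
  B1 def {f,z} use ∅
  B2 def {d,f} use {z}
  B3 def {w} use {w}
  B4 def {d} use {w}
  B5 def {v} use {v}
  B6 def {f} use {v,w}
  B7 def {f,z} use {z}
  B8 def {z} use {z}

Liveness:
  live B0: ∅→{v,w,z}
  live B1: {v,w}→{v,w,z}
  live B2: {v,w,z}→{v,w,z}
  live B3: {v,w,z}→{v,w,z}
  live B4: {v,w,z}→{v,w,z}
  live B5: {v}→∅
  live B6: {v,w,z}→{z}
  live B7: {z}→{z}
  live B8: {z}→∅

live-out(B3) = ["v", "w", "z"]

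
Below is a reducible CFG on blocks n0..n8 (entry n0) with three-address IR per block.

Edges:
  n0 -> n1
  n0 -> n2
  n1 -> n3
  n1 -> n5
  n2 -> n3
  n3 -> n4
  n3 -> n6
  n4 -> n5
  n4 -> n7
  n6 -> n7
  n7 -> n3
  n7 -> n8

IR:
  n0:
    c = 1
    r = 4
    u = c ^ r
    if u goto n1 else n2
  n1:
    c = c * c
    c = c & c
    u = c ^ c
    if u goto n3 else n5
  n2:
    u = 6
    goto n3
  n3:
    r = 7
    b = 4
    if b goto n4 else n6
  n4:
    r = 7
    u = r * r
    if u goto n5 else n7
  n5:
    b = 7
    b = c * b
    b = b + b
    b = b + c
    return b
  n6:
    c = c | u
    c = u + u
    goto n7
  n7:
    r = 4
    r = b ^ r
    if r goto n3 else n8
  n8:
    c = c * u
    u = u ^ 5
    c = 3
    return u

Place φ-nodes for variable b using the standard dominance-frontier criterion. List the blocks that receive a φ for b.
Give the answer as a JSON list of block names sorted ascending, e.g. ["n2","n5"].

Answer: ["n3", "n5"]

Working:
idom tree: n1←n0 n2←n0 n3←n0 n4←n3 n5←n0 n6←n3 n7←n3 n8←n7
Dom at joins:
  n3: preds {n1,n2,n7}: {n0,n1} ∩ {n0,n2} ∩ {n0,n3,n7} = {n0}; idom=n0
  n5: preds {n1,n4}: {n0,n1} ∩ {n0,n3,n4} = {n0}; idom=n0
  n7: preds {n4,n6}: {n0,n3,n4} ∩ {n0,n3,n6} = {n0,n3}; idom=n3

DF derivation:
  join n3 pred n1: n1 stop@n0
  join n3 pred n2: n2 stop@n0
  join n3 pred n7: n7→n3 stop@n0
  join n5 pred n1: n1 stop@n0
  join n5 pred n4: n4→n3 stop@n0
  join n7 pred n4: n4 stop@n3
  join n7 pred n6: n6 stop@n3
  DF(n0)=∅
  DF(n1)={n3,n5}
  DF(n2)={n3}
  DF(n3)={n3,n5}
  DF(n4)={n5,n7}
  DF(n5)=∅
  DF(n6)={n7}
  DF(n7)={n3}
  DF(n8)=∅

φ for b: defs {n3,n5}
  DF⁺ = {n3,n5}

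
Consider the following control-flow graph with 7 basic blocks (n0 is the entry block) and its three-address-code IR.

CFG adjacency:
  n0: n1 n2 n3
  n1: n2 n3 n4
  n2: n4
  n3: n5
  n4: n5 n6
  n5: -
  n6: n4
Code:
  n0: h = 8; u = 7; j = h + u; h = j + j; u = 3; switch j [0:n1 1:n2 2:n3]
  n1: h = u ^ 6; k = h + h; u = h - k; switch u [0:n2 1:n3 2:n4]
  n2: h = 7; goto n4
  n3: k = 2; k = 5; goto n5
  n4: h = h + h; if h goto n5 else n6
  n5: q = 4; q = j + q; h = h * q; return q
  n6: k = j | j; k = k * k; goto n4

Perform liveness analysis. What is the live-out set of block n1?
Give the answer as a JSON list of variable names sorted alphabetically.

Answer: ["h", "j"]

Analysis:
Block summaries:
  n0: def={h,j,u} ue=∅
  n1: def={h,k,u} ue={u}
  n2: def={h} ue=∅
  n3: def={k} ue=∅
  n4: def={h} ue={h}
  n5: def={h,q} ue={h,j}
  n6: def={k} ue={j}

Live sets:
  live n0: ∅→{h,j,u}
  live n1: {j,u}→{h,j}
  live n2: {j}→{h,j}
  live n3: {h,j}→{h,j}
  live n4: {h,j}→{h,j}
  live n5: {h,j}→∅
  live n6: {h,j}→{h,j}

live-out(n1) = ["h", "j"]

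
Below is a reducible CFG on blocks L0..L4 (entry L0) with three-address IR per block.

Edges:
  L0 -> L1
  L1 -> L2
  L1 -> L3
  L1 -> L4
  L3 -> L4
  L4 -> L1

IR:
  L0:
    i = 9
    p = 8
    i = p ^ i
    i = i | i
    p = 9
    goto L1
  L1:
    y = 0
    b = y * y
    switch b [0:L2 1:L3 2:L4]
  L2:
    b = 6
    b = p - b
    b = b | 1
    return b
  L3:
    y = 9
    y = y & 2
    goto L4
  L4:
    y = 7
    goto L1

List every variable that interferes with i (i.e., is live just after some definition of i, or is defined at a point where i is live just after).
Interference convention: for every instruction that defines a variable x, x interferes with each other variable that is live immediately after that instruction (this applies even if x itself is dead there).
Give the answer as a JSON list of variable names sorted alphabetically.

Answer: ["p"]

Working:
Per-block:
  L0 def {i,p} use ∅
  L1 def {b,y} use ∅
  L2 def {b} use {p}
  L3 def {y} use ∅
  L4 def {y} use ∅

Live sets:
  L0 li=∅ lo={p}
  L1 li={p} lo={p}
  L2 li={p} lo=∅
  L3 li={p} lo={p}
  L4 li={p} lo={p}

Conflict graph:
  b↔{p}
  i↔{p}
  p↔{b,i,y}
  y↔{p}

N(i) = ["p"]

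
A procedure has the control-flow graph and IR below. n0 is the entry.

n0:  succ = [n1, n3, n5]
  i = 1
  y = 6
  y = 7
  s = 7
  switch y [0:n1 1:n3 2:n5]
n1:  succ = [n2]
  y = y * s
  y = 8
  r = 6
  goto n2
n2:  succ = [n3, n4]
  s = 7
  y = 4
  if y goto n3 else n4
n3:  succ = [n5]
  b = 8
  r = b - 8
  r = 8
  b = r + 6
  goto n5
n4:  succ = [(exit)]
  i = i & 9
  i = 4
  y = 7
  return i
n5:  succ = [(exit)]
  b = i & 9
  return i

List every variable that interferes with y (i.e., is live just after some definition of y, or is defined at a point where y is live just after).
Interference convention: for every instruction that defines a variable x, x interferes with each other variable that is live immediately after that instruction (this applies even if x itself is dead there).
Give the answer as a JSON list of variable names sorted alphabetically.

Answer: ["i", "s"]

Working:
Per-block:
  n0 def {i,s,y} use ∅
  n1 def {r,y} use {s,y}
  n2 def {s,y} use ∅
  n3 def {b,r} use ∅
  n4 def {i,y} use {i}
  n5 def {b} use {i}

Backward fixpoint:
  live n0: ∅→{i,s,y}
  live n1: {i,s,y}→{i}
  live n2: {i}→{i}
  live n3: {i}→{i}
  live n4: {i}→∅
  live n5: {i}→∅

Conflict graph:
  b↔{i}
  i↔{b,r,s,y}
  r↔{i}
  s↔{i,y}
  y↔{i,s}

N(y) = ["i", "s"]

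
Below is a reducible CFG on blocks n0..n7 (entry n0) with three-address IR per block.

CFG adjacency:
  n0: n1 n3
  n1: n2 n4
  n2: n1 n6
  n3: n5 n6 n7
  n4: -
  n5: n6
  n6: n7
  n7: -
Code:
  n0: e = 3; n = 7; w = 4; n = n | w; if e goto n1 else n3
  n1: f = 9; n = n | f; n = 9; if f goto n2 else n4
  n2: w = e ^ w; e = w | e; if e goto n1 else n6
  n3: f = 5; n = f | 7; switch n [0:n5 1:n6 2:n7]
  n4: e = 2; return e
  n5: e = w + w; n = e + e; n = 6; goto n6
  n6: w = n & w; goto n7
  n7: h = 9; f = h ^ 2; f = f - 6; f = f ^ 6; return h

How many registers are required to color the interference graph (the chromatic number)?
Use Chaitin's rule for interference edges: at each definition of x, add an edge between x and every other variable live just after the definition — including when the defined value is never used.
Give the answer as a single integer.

Per-block:
  n0: {e,n,w} / ∅
  n1: {f,n} / {n}
  n2: {e,w} / {e,w}
  n3: {f,n} / ∅
  n4: {e} / ∅
  n5: {e,n} / {w}
  n6: {w} / {n,w}
  n7: {f,h} / ∅

Live sets:
  n0: in=∅ out={e,n,w}
  n1: in={e,n,w} out={e,n,w}
  n2: in={e,n,w} out={e,n,w}
  n3: in={w} out={n,w}
  n4: in=∅ out=∅
  n5: in={w} out={n,w}
  n6: in={n,w} out=∅
  n7: in=∅ out=∅

Interfere edges:
  e↔{f,n,w}
  f↔{e,h,n,w}
  h↔{f}
  n↔{e,f,w}
  w↔{e,f,n}

Registers:
  clique {e,f,n,w} ⇒ need ≥ 4
  assign e→c1 f→c0 h→c1 n→c2 w→c3 — no edge inside a register ⇒ χ ≤ 4
  χ = 4

Answer: 4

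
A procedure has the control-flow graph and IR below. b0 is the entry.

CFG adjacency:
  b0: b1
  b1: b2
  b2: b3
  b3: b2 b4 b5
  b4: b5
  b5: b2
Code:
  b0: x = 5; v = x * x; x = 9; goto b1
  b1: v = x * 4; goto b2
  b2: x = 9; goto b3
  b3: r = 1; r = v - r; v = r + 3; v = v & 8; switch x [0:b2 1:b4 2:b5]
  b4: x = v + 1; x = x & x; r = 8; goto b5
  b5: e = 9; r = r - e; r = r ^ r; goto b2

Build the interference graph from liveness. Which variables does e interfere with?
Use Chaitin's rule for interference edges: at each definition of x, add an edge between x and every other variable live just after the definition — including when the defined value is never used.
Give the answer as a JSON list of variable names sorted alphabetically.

def/use:
  b0: {v,x} / ∅
  b1: {v} / {x}
  b2: {x} / ∅
  b3: {r,v} / {v,x}
  b4: {r,x} / {v}
  b5: {e,r} / {r}

Backward fixpoint:
  live b0: ∅→{x}
  live b1: {x}→{v}
  live b2: {v}→{v,x}
  live b3: {v,x}→{r,v}
  live b4: {v}→{r,v}
  live b5: {r,v}→{v}

Interference:
  e — {r,v}
  r — {e,v,x}
  v — {e,r,x}
  x — {r,v}

N(e) = ["r", "v"]

Answer: ["r", "v"]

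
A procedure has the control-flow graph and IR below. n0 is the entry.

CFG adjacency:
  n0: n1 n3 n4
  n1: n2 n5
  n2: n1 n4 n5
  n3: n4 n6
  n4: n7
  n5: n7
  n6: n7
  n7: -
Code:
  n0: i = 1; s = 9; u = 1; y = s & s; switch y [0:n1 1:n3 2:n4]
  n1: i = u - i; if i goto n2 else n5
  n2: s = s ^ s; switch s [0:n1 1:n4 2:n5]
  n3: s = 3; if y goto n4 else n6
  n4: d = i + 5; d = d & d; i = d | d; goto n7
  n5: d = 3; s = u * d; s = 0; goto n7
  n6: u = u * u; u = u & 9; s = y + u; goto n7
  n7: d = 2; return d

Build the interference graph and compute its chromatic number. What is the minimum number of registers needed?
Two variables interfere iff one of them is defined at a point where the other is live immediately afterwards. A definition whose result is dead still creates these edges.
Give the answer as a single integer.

Answer: 4

Working:
Per-block:
  n0 def {i,s,u,y} use ∅
  n1 def {i} use {i,u}
  n2 def {s} use {s}
  n3 def {s} use {y}
  n4 def {d,i} use {i}
  n5 def {d,s} use {u}
  n6 def {s,u} use {u,y}
  n7 def {d} use ∅

Live sets:
  live n0: ∅→{i,s,u,y}
  live n1: {i,s,u}→{i,s,u}
  live n2: {i,s,u}→{i,s,u}
  live n3: {i,u,y}→{i,u,y}
  live n4: {i}→∅
  live n5: {u}→∅
  live n6: {u,y}→∅
  live n7: ∅→∅

Conflict graph:
  d — {u}
  i — {s,u,y}
  s — {i,u,y}
  u — {d,i,s,y}
  y — {i,s,u}

Colouring:
  {i,s,u,y} pairwise interfere (4-clique) ⇒ χ ≥ 4
  assign d→r1 i→r1 s→r2 u→r0 y→r3 — no edge inside a register ⇒ χ ≤ 4
  χ = 4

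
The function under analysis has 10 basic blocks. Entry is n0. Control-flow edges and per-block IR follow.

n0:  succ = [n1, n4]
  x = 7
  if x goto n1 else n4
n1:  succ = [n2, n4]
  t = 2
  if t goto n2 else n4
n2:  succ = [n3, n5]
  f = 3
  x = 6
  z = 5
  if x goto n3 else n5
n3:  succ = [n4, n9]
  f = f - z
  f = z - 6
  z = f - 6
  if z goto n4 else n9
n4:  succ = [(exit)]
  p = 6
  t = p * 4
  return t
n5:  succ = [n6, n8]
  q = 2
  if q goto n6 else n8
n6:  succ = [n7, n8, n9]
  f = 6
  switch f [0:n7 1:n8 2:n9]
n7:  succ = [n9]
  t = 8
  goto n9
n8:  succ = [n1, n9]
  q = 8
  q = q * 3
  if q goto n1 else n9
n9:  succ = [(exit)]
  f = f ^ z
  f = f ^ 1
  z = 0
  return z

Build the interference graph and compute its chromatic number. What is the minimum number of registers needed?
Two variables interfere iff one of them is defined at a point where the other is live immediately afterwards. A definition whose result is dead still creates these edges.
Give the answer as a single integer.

Answer: 3

Derivation:
Block summaries:
  n0: {x} / ∅
  n1: {t} / ∅
  n2: {f,x,z} / ∅
  n3: {f,z} / {f,z}
  n4: {p,t} / ∅
  n5: {q} / ∅
  n6: {f} / ∅
  n7: {t} / ∅
  n8: {q} / ∅
  n9: {f,z} / {f,z}

Backward fixpoint:
  live n0: ∅→∅
  live n1: ∅→∅
  live n2: ∅→{f,z}
  live n3: {f,z}→{f,z}
  live n4: ∅→∅
  live n5: {f,z}→{f,z}
  live n6: {z}→{f,z}
  live n7: {f,z}→{f,z}
  live n8: {f,z}→{f,z}
  live n9: {f,z}→∅

Interference:
  f: {q,t,x,z}
  p: ∅
  q: {f,z}
  t: {f,z}
  x: {f,z}
  z: {f,q,t,x}

Chromatic number:
  {f,q,z} pairwise interfere (3-clique) ⇒ χ ≥ 3
  assign f→c0 p→c0 q→c2 t→c2 x→c2 z→c1 — no edge inside a register ⇒ χ ≤ 3
  χ = 3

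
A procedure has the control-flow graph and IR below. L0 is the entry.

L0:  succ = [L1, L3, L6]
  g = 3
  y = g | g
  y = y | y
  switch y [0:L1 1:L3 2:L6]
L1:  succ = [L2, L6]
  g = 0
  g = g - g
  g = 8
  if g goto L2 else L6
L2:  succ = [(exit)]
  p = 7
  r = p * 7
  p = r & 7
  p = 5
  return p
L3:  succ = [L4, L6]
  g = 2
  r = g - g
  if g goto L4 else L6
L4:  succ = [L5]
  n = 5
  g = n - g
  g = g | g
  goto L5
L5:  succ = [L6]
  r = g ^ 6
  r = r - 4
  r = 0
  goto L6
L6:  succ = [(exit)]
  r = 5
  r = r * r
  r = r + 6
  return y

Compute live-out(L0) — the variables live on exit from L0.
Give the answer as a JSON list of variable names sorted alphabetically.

Per-block:
  L0: def={g,y} ue=∅
  L1: def={g} ue=∅
  L2: def={p,r} ue=∅
  L3: def={g,r} ue=∅
  L4: def={g,n} ue={g}
  L5: def={r} ue={g}
  L6: def={r} ue={y}

Liveness:
  live L0: ∅→{y}
  live L1: {y}→{y}
  live L2: ∅→∅
  live L3: {y}→{g,y}
  live L4: {g,y}→{g,y}
  live L5: {g,y}→{y}
  live L6: {y}→∅

live-out(L0) = ["y"]

Answer: ["y"]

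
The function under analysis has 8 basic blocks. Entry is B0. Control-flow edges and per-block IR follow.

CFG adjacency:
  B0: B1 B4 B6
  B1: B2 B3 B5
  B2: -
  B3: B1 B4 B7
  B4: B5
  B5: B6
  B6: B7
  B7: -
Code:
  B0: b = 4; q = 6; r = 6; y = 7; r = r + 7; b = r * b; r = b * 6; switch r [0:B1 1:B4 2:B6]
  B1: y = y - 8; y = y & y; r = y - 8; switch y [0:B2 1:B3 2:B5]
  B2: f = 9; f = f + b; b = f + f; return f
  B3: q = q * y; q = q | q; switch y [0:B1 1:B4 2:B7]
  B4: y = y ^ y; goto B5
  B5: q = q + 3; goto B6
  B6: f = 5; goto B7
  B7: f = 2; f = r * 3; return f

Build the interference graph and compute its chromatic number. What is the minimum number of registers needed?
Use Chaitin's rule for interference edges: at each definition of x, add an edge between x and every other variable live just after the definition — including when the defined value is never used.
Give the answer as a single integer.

Answer: 4

Working:
def/use:
  B0: def={b,q,r,y} ue=∅
  B1: def={r,y} ue={y}
  B2: def={b,f} ue={b}
  B3: def={q} ue={q,y}
  B4: def={y} ue={y}
  B5: def={q} ue={q}
  B6: def={f} ue=∅
  B7: def={f} ue={r}

Live sets:
  live B0: ∅→{b,q,r,y}
  live B1: {b,q,y}→{b,q,r,y}
  live B2: {b}→∅
  live B3: {b,q,r,y}→{b,q,r,y}
  live B4: {q,r,y}→{q,r}
  live B5: {q,r}→{r}
  live B6: {r}→{r}
  live B7: {r}→∅

Interference:
  b: {f,q,r,y}
  f: {b,r}
  q: {b,r,y}
  r: {b,f,q,y}
  y: {b,q,r}

Chromatic number:
  {b,q,r,y} pairwise interfere (4-clique) ⇒ χ ≥ 4
  4-colouring: r0={b}  r1={r}  r2={f,q}  r3={y}
  χ = 4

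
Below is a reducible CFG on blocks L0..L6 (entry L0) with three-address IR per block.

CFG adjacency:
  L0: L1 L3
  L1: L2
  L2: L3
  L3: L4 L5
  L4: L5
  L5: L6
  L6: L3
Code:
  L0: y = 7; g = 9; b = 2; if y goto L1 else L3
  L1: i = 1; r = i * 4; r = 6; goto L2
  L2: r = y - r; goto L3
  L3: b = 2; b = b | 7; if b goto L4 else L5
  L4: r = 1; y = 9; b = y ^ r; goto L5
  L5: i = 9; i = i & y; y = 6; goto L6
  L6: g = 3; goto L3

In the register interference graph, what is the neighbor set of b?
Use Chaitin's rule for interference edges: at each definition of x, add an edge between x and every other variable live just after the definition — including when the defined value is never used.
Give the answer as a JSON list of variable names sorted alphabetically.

Answer: ["y"]

Working:
def/use:
  L0 def {b,g,y} use ∅
  L1 def {i,r} use ∅
  L2 def {r} use {r,y}
  L3 def {b} use ∅
  L4 def {b,r,y} use ∅
  L5 def {i,y} use {y}
  L6 def {g} use ∅

Live sets:
  L0: in=∅ out={y}
  L1: in={y} out={r,y}
  L2: in={r,y} out={y}
  L3: in={y} out={y}
  L4: in=∅ out={y}
  L5: in={y} out={y}
  L6: in={y} out={y}

Conflict graph:
  b — {y}
  g — {y}
  i — {y}
  r — {y}
  y — {b,g,i,r}

N(b) = ["y"]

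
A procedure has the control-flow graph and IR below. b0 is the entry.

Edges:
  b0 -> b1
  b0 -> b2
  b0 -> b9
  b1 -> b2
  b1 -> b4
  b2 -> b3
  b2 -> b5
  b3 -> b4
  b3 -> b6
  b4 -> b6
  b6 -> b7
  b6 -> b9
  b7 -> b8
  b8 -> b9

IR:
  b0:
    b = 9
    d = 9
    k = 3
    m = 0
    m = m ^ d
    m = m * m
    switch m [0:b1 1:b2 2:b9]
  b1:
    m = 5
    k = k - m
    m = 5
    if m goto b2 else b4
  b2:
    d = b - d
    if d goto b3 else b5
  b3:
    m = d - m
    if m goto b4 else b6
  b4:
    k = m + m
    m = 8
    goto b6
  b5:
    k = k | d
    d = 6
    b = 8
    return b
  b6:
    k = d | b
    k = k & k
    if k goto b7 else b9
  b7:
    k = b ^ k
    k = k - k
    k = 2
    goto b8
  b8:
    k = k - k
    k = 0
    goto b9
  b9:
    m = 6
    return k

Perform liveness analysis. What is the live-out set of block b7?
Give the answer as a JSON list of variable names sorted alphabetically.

Block summaries:
  b0 def {b,d,k,m} use ∅
  b1 def {k,m} use {k}
  b2 def {d} use {b,d}
  b3 def {m} use {d,m}
  b4 def {k,m} use {m}
  b5 def {b,d,k} use {d,k}
  b6 def {k} use {b,d}
  b7 def {k} use {b,k}
  b8 def {k} use {k}
  b9 def {m} use {k}

Live sets:
  b0 li=∅ lo={b,d,k,m}
  b1 li={b,d,k} lo={b,d,k,m}
  b2 li={b,d,k,m} lo={b,d,k,m}
  b3 li={b,d,m} lo={b,d,m}
  b4 li={b,d,m} lo={b,d}
  b5 li={d,k} lo=∅
  b6 li={b,d} lo={b,k}
  b7 li={b,k} lo={k}
  b8 li={k} lo={k}
  b9 li={k} lo=∅

live-out(b7) = ["k"]

Answer: ["k"]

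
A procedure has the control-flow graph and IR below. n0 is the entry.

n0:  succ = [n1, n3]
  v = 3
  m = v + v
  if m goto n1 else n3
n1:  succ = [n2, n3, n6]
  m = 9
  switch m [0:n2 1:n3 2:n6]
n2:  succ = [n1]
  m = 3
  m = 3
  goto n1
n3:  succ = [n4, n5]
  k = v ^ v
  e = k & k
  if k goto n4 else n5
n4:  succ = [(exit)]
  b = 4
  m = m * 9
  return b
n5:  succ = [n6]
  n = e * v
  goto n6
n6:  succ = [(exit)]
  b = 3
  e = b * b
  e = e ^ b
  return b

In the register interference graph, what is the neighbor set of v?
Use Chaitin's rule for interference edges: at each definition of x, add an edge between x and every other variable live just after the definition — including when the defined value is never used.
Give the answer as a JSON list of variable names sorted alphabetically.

Answer: ["e", "k", "m"]

Working:
Per-block:
  n0: {m,v} / ∅
  n1: {m} / ∅
  n2: {m} / ∅
  n3: {e,k} / {v}
  n4: {b,m} / {m}
  n5: {n} / {e,v}
  n6: {b,e} / ∅

Backward fixpoint:
  n0 li=∅ lo={m,v}
  n1 li={v} lo={m,v}
  n2 li={v} lo={v}
  n3 li={m,v} lo={e,m,v}
  n4 li={m} lo=∅
  n5 li={e,v} lo=∅
  n6 li=∅ lo=∅

Conflict graph:
  b — {e,m}
  e — {b,k,m,v}
  k — {e,m,v}
  m — {b,e,k,v}
  n — ∅
  v — {e,k,m}

N(v) = ["e", "k", "m"]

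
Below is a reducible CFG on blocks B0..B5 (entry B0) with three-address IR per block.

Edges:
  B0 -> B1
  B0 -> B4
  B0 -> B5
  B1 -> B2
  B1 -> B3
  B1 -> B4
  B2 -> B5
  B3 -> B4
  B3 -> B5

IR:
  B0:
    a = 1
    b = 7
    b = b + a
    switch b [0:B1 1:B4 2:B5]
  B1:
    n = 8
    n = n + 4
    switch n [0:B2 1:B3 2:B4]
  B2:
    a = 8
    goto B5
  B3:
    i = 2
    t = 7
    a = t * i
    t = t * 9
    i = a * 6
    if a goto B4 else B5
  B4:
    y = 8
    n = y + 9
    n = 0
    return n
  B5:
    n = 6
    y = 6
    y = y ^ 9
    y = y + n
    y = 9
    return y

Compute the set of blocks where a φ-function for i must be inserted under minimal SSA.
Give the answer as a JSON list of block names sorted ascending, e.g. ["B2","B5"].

Answer: ["B4", "B5"]

Analysis:
idom tree: B1←B0 B2←B1 B3←B1 B4←B0 B5←B0
Dom∩ at merges:
  B4: preds {B0,B1,B3}: {B0} ∩ {B0,B1} ∩ {B0,B1,B3} = {B0}; idom=B0
  B5: preds {B0,B2,B3}: {B0} ∩ {B0,B1,B2} ∩ {B0,B1,B3} = {B0}; idom=B0

Frontier:
  B4←B0: walk · to B0
  B4←B1: walk B1 to B0
  B4←B3: walk B3→B1 to B0
  B5←B0: walk · to B0
  B5←B2: walk B2→B1 to B0
  B5←B3: walk B3→B1 to B0
  B0 → ∅
  B1 → {B4,B5}
  B2 → {B5}
  B3 → {B4,B5}
  B4 → ∅
  B5 → ∅

φ for i: defs {B3}
  DF⁺ = {B4,B5}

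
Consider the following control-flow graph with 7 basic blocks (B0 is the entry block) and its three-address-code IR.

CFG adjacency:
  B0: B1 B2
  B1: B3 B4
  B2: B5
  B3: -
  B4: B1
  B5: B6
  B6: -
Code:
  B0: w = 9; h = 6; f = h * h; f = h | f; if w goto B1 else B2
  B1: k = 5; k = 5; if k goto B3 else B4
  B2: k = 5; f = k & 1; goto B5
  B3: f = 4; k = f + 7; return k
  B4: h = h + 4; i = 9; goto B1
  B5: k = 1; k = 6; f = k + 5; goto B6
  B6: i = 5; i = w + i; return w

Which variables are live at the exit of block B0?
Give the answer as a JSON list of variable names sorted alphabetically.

Block summaries:
  B0: def={f,h,w} ue=∅
  B1: def={k} ue=∅
  B2: def={f,k} ue=∅
  B3: def={f,k} ue=∅
  B4: def={h,i} ue={h}
  B5: def={f,k} ue=∅
  B6: def={i} ue={w}

Backward fixpoint:
  B0: in=∅ out={h,w}
  B1: in={h} out={h}
  B2: in={w} out={w}
  B3: in=∅ out=∅
  B4: in={h} out={h}
  B5: in={w} out={w}
  B6: in={w} out=∅

live-out(B0) = ["h", "w"]

Answer: ["h", "w"]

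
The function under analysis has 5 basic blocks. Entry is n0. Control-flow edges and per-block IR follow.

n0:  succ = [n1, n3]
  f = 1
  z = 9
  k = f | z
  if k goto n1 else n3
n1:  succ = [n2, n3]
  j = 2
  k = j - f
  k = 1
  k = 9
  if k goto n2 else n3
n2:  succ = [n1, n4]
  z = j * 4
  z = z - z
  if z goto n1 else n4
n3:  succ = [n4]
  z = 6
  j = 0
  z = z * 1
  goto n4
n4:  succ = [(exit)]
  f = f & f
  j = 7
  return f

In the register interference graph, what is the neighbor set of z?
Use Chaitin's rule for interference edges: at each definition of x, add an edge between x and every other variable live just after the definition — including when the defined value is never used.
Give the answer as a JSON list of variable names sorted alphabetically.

Per-block:
  n0: def={f,k,z} ue=∅
  n1: def={j,k} ue={f}
  n2: def={z} ue={j}
  n3: def={j,z} ue=∅
  n4: def={f,j} ue={f}

Live sets:
  n0 li=∅ lo={f}
  n1 li={f} lo={f,j}
  n2 li={f,j} lo={f}
  n3 li={f} lo={f}
  n4 li={f} lo=∅

Interference:
  f — {j,k,z}
  j — {f,k,z}
  k — {f,j}
  z — {f,j}

N(z) = ["f", "j"]

Answer: ["f", "j"]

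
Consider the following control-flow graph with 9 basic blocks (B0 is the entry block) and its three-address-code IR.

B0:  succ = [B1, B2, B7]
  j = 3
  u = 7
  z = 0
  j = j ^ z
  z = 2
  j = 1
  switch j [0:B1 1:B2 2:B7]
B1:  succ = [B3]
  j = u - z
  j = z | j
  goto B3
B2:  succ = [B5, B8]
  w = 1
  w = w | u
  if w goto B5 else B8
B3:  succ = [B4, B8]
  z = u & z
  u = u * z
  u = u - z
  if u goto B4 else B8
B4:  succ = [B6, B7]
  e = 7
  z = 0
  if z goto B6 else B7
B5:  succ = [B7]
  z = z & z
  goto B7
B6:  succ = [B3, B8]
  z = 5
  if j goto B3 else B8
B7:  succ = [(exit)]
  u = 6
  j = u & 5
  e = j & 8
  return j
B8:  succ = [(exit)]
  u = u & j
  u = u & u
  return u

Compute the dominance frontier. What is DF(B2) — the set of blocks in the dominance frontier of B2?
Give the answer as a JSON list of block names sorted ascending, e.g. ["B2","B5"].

idom tree: B1←B0 B2←B0 B3←B1 B4←B3 B5←B2 B6←B4 B7←B0 B8←B0
Join-block Dom:
  B3: preds {B1,B6}: {B0,B1} ∩ {B0,B1,B3,B4,B6} = {B0,B1}; idom=B1
  B7: preds {B0,B4,B5}: {B0} ∩ {B0,B1,B3,B4} ∩ {B0,B2,B5} = {B0}; idom=B0
  B8: preds {B2,B3,B6}: {B0,B2} ∩ {B0,B1,B3} ∩ {B0,B1,B3,B4,B6} = {B0}; idom=B0

Frontier:
  join B3 pred B1: · stop@B1
  join B3 pred B6: B6→B4→B3 stop@B1
  join B7 pred B0: · stop@B0
  join B7 pred B4: B4→B3→B1 stop@B0
  join B7 pred B5: B5→B2 stop@B0
  join B8 pred B2: B2 stop@B0
  join B8 pred B3: B3→B1 stop@B0
  join B8 pred B6: B6→B4→B3→B1 stop@B0
  B0: DF=∅
  B1: DF={B7,B8}
  B2: DF={B7,B8}
  B3: DF={B3,B7,B8}
  B4: DF={B3,B7,B8}
  B5: DF={B7}
  B6: DF={B3,B8}
  B7: DF=∅
  B8: DF=∅

DF(B2) = ["B7", "B8"]

Answer: ["B7", "B8"]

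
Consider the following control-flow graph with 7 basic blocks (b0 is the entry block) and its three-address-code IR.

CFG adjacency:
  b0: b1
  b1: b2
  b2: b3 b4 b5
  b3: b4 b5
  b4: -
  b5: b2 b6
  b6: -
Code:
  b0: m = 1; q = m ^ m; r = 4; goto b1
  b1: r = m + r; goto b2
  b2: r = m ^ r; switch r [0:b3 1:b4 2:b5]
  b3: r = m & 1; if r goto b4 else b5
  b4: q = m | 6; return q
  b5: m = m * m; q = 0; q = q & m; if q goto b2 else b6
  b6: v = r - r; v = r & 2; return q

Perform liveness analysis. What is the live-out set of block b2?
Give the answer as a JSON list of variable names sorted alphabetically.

Answer: ["m", "r"]

Analysis:
Block summaries:
  b0: def={m,q,r} ue=∅
  b1: def={r} ue={m,r}
  b2: def={r} ue={m,r}
  b3: def={r} ue={m}
  b4: def={q} ue={m}
  b5: def={m,q} ue={m}
  b6: def={v} ue={q,r}

Liveness:
  b0: in=∅ out={m,r}
  b1: in={m,r} out={m,r}
  b2: in={m,r} out={m,r}
  b3: in={m} out={m,r}
  b4: in={m} out=∅
  b5: in={m,r} out={m,q,r}
  b6: in={q,r} out=∅

live-out(b2) = ["m", "r"]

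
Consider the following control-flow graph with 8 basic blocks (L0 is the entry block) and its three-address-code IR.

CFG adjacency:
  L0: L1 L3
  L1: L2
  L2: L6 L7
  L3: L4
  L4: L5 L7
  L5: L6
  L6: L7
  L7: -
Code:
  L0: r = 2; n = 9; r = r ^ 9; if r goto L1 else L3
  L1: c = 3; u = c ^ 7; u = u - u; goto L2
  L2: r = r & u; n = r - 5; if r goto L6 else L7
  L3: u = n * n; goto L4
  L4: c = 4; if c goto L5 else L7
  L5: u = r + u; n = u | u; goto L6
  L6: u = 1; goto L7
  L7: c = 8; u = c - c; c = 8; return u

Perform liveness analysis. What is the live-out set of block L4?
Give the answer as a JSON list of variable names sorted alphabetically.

Per-block:
  L0: {n,r} / ∅
  L1: {c,u} / ∅
  L2: {n,r} / {r,u}
  L3: {u} / {n}
  L4: {c} / ∅
  L5: {n,u} / {r,u}
  L6: {u} / ∅
  L7: {c,u} / ∅

Live sets:
  L0 li=∅ lo={n,r}
  L1 li={r} lo={r,u}
  L2 li={r,u} lo=∅
  L3 li={n,r} lo={r,u}
  L4 li={r,u} lo={r,u}
  L5 li={r,u} lo=∅
  L6 li=∅ lo=∅
  L7 li=∅ lo=∅

live-out(L4) = ["r", "u"]

Answer: ["r", "u"]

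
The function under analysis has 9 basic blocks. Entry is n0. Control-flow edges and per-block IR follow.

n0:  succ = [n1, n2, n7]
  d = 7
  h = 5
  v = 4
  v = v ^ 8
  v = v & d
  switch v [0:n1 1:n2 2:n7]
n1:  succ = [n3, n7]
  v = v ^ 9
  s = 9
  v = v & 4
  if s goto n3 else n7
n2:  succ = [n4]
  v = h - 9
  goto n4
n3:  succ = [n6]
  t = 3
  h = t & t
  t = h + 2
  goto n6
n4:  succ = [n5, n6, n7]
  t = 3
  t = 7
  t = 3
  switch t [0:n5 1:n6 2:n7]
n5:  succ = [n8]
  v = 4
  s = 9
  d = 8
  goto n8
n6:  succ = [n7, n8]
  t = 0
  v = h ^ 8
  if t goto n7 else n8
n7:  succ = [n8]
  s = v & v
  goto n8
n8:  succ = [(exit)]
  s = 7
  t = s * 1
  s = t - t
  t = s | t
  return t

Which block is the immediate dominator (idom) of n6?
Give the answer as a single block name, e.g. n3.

idom tree: n1←n0 n2←n0 n3←n1 n4←n2 n5←n4 n6←n0 n7←n0 n8←n0
Dom at joins:
  n6: preds {n3,n4}: {n0,n1,n3} ∩ {n0,n2,n4} = {n0}; idom=n0
  n7: preds {n0,n1,n4,n6}: {n0} ∩ {n0,n1} ∩ {n0,n2,n4} ∩ {n0,n6} = {n0}; idom=n0
  n8: preds {n5,n6,n7}: {n0,n2,n4,n5} ∩ {n0,n6} ∩ {n0,n7} = {n0}; idom=n0

idom(n6) = n0

Answer: n0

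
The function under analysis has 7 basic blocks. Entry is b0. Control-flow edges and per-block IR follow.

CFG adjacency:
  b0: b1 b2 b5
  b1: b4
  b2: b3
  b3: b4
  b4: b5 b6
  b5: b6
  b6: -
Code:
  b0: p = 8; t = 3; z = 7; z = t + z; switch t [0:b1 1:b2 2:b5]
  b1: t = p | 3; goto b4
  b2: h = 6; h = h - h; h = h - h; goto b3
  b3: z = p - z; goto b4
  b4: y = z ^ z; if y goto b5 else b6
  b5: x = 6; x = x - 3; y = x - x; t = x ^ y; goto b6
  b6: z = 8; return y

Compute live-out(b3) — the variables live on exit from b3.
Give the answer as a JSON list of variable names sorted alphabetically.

Block summaries:
  b0: {p,t,z} / ∅
  b1: {t} / {p}
  b2: {h} / ∅
  b3: {z} / {p,z}
  b4: {y} / {z}
  b5: {t,x,y} / ∅
  b6: {z} / {y}

Backward fixpoint:
  live b0: ∅→{p,z}
  live b1: {p,z}→{z}
  live b2: {p,z}→{p,z}
  live b3: {p,z}→{z}
  live b4: {z}→{y}
  live b5: ∅→{y}
  live b6: {y}→∅

live-out(b3) = ["z"]

Answer: ["z"]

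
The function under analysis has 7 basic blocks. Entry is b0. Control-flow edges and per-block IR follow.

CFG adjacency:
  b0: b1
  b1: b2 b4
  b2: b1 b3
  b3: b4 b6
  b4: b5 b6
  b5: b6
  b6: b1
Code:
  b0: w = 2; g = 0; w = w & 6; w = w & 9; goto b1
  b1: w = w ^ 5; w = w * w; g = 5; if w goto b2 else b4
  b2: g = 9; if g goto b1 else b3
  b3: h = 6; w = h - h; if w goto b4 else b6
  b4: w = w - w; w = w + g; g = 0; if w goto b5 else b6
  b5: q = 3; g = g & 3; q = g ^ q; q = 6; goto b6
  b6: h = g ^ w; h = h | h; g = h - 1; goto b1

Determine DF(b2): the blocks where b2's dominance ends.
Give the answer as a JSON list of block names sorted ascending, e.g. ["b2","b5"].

Answer: ["b1", "b4", "b6"]

Derivation:
idom tree: b1←b0 b2←b1 b3←b2 b4←b1 b5←b4 b6←b1
Join-block Dom:
  b1: preds {b0,b2,b6}: {b0} ∩ {b0,b1,b2} ∩ {b0,b1,b6} = {b0}; idom=b0
  b4: preds {b1,b3}: {b0,b1} ∩ {b0,b1,b2,b3} = {b0,b1}; idom=b1
  b6: preds {b3,b4,b5}: {b0,b1,b2,b3} ∩ {b0,b1,b4} ∩ {b0,b1,b4,b5} = {b0,b1}; idom=b1

DF walk-up:
  join b1 pred b0: · stop@b0
  join b1 pred b2: b2→b1 stop@b0
  join b1 pred b6: b6→b1 stop@b0
  join b4 pred b1: · stop@b1
  join b4 pred b3: b3→b2 stop@b1
  join b6 pred b3: b3→b2 stop@b1
  join b6 pred b4: b4 stop@b1
  join b6 pred b5: b5→b4 stop@b1
  b0: DF=∅
  b1: DF={b1}
  b2: DF={b1,b4,b6}
  b3: DF={b4,b6}
  b4: DF={b6}
  b5: DF={b6}
  b6: DF={b1}

DF(b2) = ["b1", "b4", "b6"]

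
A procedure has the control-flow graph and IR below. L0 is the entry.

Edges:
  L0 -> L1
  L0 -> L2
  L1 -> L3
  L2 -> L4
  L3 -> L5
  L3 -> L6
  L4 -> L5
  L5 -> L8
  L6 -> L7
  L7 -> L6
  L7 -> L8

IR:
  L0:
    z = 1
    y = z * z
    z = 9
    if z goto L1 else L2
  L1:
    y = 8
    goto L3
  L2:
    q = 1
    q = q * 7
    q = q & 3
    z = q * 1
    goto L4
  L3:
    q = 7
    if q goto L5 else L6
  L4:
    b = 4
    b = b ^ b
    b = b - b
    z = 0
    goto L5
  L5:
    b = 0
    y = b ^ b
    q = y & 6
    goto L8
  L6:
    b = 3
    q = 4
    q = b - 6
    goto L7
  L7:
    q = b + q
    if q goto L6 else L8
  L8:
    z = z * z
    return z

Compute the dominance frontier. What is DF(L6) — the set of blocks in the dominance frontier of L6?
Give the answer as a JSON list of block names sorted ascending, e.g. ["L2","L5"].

idom tree: L1←L0 L2←L0 L3←L1 L4←L2 L5←L0 L6←L3 L7←L6 L8←L0
Join-block Dom:
  L5: preds {L3,L4}: {L0,L1,L3} ∩ {L0,L2,L4} = {L0}; idom=L0
  L6: preds {L3,L7}: {L0,L1,L3} ∩ {L0,L1,L3,L6,L7} = {L0,L1,L3}; idom=L3
  L8: preds {L5,L7}: {L0,L5} ∩ {L0,L1,L3,L6,L7} = {L0}; idom=L0

DF derivation:
  join L5 pred L3: L3→L1 stop@L0
  join L5 pred L4: L4→L2 stop@L0
  join L6 pred L3: · stop@L3
  join L6 pred L7: L7→L6 stop@L3
  join L8 pred L5: L5 stop@L0
  join L8 pred L7: L7→L6→L3→L1 stop@L0
  L0: DF=∅
  L1: DF={L5,L8}
  L2: DF={L5}
  L3: DF={L5,L8}
  L4: DF={L5}
  L5: DF={L8}
  L6: DF={L6,L8}
  L7: DF={L6,L8}
  L8: DF=∅

DF(L6) = ["L6", "L8"]

Answer: ["L6", "L8"]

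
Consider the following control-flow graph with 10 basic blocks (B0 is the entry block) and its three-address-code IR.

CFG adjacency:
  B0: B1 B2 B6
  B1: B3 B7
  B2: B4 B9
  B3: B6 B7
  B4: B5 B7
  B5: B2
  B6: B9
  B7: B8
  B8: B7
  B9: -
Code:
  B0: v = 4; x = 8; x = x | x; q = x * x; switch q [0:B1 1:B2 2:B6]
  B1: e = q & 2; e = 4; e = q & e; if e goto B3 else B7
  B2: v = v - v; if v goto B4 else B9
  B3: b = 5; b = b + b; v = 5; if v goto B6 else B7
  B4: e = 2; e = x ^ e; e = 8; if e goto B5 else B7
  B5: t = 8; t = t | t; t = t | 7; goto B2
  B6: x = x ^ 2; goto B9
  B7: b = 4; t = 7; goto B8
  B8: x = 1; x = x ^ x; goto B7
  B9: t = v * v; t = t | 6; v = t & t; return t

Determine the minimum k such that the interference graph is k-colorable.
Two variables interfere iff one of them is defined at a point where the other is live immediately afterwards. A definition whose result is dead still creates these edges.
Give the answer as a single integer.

Answer: 4

Derivation:
Block summaries:
  B0 def {q,v,x} use ∅
  B1 def {e} use {q}
  B2 def {v} use {v}
  B3 def {b,v} use ∅
  B4 def {e} use {x}
  B5 def {t} use ∅
  B6 def {x} use {x}
  B7 def {b,t} use ∅
  B8 def {x} use ∅
  B9 def {t,v} use {v}

Backward fixpoint:
  B0: in=∅ out={q,v,x}
  B1: in={q,x} out={x}
  B2: in={v,x} out={v,x}
  B3: in={x} out={v,x}
  B4: in={v,x} out={v,x}
  B5: in={v,x} out={v,x}
  B6: in={v,x} out={v}
  B7: in=∅ out=∅
  B8: in=∅ out=∅
  B9: in={v} out=∅

Conflict graph:
  b↔{x}
  e↔{q,v,x}
  q↔{e,v,x}
  t↔{v,x}
  v↔{e,q,t,x}
  x↔{b,e,q,t,v}

Registers:
  {e,q,v,x} pairwise interfere (4-clique) ⇒ χ ≥ 4
  4-colouring: R0={x}  R1={b,v}  R2={e,t}  R3={q}
  χ = 4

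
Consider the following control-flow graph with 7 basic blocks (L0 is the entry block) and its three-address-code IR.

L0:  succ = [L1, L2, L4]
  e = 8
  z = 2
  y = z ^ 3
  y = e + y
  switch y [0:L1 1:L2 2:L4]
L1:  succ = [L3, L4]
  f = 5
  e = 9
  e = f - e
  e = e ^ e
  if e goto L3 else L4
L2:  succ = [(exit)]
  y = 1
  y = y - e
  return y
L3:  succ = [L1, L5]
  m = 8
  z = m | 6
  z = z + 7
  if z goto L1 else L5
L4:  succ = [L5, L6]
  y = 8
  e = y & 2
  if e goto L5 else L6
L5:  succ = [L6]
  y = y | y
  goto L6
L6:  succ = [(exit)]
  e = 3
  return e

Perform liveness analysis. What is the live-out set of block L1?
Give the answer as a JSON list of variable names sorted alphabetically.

Answer: ["y"]

Working:
def/use:
  L0 def {e,y,z} use ∅
  L1 def {e,f} use ∅
  L2 def {y} use {e}
  L3 def {m,z} use ∅
  L4 def {e,y} use ∅
  L5 def {y} use {y}
  L6 def {e} use ∅

Liveness:
  L0 li=∅ lo={e,y}
  L1 li={y} lo={y}
  L2 li={e} lo=∅
  L3 li={y} lo={y}
  L4 li=∅ lo={y}
  L5 li={y} lo=∅
  L6 li=∅ lo=∅

live-out(L1) = ["y"]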